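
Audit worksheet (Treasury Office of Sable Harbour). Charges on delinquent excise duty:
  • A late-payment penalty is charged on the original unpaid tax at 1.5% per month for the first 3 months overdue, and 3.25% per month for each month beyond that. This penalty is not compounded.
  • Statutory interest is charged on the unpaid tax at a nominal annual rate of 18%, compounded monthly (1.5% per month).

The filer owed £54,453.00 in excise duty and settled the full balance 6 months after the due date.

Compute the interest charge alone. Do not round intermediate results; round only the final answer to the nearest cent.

£5,088.27

Interest: £54,453.00 × ((1 + 0.015)^6 − 1) = £54,453.00 × 0.0934433… = £5,088.2661…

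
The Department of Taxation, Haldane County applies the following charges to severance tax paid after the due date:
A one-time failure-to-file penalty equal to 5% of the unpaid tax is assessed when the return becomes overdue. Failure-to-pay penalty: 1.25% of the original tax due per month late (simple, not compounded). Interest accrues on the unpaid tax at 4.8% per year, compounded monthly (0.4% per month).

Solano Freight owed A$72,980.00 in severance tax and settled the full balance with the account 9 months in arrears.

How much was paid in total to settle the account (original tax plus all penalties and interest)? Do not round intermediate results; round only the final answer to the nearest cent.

Failure-to-file penalty: 5% × A$72,980.00 = A$3,649.00
Failure-to-pay penalty = 1.25% × A$72,980.00 × 9 mo = A$8,210.25
Interest: A$72,980.00 × ((1 + 0.004)^9 − 1) = A$72,980.00 × 0.0365814… = A$2,669.7112…
Total = A$72,980.00 + A$11,859.2500 + A$2,669.7112… = A$87,508.96

A$87,508.96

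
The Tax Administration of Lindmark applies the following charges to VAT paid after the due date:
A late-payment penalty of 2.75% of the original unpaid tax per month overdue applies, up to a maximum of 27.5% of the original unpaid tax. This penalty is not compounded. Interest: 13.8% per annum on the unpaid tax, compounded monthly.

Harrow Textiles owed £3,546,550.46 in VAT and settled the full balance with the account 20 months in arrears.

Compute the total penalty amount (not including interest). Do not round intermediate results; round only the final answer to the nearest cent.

£975,301.38

Penalty (uncapped): 20 × 2.75% × £3,546,550.46 = £1,950,602.75…; cap = 27.5% × £3,546,550.46 = £975,301.38… → penalty = £975,301.38…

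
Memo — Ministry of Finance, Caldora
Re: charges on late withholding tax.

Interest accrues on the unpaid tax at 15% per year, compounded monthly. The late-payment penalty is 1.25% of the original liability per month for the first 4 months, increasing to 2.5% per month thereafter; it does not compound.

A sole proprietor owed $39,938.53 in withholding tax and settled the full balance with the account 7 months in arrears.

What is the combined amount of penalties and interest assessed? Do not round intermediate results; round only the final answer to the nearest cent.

Penalty, months 1–4: 4 × 1.25% × $39,938.53 = $1,996.93…
Penalty, months 5–7: 3 × 2.5% × $39,938.53 = $2,995.39…
Interest (15%/yr ÷ 12 = 1.25%/month): $39,938.53 × ((1 + 0.0125)^7 − 1) = $3,628.4342…
Penalties + interest = $4,992.3163… + $3,628.4342… = $8,620.75

$8,620.75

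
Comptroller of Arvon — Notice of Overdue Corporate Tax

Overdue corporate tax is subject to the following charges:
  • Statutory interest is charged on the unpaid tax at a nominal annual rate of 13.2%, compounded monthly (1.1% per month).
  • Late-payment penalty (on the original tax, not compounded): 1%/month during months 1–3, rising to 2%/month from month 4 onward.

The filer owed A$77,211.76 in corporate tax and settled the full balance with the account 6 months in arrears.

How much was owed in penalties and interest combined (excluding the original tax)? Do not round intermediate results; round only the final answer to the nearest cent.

Penalty, months 1–3: 3 × 1% × A$77,211.76 = A$2,316.35…
Penalty, months 4–6: 3 × 2% × A$77,211.76 = A$4,632.71…
Interest: A$77,211.76 × ((1 + 0.011)^6 − 1) = A$77,211.76 × 0.0678418… = A$5,238.1879…
Penalties + interest = A$6,949.0584 + A$5,238.1879… = A$12,187.25

A$12,187.25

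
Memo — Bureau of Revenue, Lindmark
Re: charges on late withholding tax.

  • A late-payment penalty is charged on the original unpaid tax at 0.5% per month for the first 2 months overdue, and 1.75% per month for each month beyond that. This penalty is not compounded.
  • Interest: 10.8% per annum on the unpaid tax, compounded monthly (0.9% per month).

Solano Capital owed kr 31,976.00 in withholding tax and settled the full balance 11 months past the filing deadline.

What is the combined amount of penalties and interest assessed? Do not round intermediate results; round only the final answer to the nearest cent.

kr 8,667.97

Penalty, months 1–2: 2 × 0.5% × kr 31,976.00 = kr 319.76
Penalty, months 3–11: 9 × 1.75% × kr 31,976.00 = kr 5,036.22
Interest: kr 31,976.00 × ((1 + 0.009)^11 − 1) = kr 31,976.00 × 0.1035775… = kr 3,311.9934…
Penalties + interest = kr 5,355.9800 + kr 3,311.9934… = kr 8,667.97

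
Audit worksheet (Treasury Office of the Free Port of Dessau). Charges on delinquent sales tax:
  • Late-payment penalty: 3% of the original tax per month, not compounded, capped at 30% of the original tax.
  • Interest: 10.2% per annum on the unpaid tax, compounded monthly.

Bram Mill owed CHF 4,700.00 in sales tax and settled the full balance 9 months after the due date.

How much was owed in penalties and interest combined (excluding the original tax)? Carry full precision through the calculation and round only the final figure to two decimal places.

CHF 1,641.02

Penalty: 9 × 3% × CHF 4,700.00 = CHF 1,269.00 (below the 30% cap of CHF 1,410.00)
Interest (10.2%/yr ÷ 12 = 0.85%/month): CHF 4,700.00 × ((1 + 0.0085)^9 − 1) = CHF 372.0203…
Penalties + interest = CHF 1,269.0000 + CHF 372.0203… = CHF 1,641.02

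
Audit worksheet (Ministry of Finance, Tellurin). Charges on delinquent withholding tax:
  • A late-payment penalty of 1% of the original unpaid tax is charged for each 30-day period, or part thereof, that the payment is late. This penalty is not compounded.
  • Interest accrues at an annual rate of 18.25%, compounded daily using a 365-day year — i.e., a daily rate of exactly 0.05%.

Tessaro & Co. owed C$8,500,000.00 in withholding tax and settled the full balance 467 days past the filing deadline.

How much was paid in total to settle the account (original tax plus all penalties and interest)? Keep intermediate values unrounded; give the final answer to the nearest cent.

Penalty periods: ⌈467/30⌉ = 16; penalty = 16 × 1% × C$8,500,000.00 = C$1,360,000.00
Interest: C$8,500,000.00 × ((1 + 0.0005)^467 − 1) = C$8,500,000.00 × 0.26293913… = C$2,234,982.5730…
Total = C$8,500,000.00 + C$1,360,000.0000 + C$2,234,982.5730… = C$12,094,982.57

C$12,094,982.57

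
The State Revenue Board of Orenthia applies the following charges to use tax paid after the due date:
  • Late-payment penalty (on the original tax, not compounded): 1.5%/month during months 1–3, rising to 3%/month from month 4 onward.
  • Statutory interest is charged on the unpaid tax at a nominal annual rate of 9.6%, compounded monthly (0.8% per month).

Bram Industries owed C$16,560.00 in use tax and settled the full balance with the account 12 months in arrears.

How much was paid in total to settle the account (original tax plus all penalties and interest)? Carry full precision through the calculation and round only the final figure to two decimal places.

Penalty, months 1–3: 3 × 1.5% × C$16,560.00 = C$745.20
Penalty, months 4–12: 9 × 3% × C$16,560.00 = C$4,471.20
Interest: C$16,560.00 × ((1 + 0.008)^12 − 1) = C$16,560.00 × 0.1003387… = C$1,661.6088…
Total = C$16,560.00 + C$5,216.4000 + C$1,661.6088… = C$23,438.01

C$23,438.01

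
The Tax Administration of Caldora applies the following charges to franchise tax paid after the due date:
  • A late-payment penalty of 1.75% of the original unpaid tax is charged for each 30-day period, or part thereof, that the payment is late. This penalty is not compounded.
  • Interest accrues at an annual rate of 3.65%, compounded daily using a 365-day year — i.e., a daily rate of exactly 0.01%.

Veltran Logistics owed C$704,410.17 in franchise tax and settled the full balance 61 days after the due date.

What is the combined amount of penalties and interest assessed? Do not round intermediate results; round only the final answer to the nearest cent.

C$41,291.35

Penalty periods: ⌈61/30⌉ = 3; penalty = 3 × 1.75% × C$704,410.17 = C$36,981.53…
Interest: C$704,410.17 × ((1 + 0.0001)^61 − 1) = C$704,410.17 × 0.00611834… = C$4,309.8181…
Penalties + interest = C$36,981.5339… + C$4,309.8181… = C$41,291.35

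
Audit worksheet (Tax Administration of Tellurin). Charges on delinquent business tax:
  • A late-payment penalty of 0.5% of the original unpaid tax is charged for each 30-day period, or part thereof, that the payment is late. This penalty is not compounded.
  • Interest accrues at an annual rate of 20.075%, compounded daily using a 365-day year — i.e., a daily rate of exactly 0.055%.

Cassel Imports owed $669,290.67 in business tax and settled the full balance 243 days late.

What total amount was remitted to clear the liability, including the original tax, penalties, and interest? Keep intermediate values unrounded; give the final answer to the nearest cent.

$795,084.33

Penalty periods: ⌈243/30⌉ = 9; penalty = 9 × 0.5% × $669,290.67 = $30,118.08…
Interest: $669,290.67 × ((1 + 0.00055)^243 − 1) = $669,290.67 × 0.14295071… = $95,675.5759…
Total = $669,290.67 + $30,118.0802… + $95,675.5759… = $795,084.33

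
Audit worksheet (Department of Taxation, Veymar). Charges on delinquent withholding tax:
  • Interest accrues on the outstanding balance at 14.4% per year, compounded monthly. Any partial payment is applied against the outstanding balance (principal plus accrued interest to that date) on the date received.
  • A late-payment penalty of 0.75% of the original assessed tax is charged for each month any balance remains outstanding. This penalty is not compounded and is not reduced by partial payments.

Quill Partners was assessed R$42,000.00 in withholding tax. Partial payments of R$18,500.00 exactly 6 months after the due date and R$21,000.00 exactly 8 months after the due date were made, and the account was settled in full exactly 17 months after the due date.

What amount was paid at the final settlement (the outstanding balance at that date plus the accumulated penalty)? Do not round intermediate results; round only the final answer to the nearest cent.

Monthly rate = 14.4% ÷ 12 = 1.2%
Balance at month 6: R$42,000.0000 × (1 + 0.012)^6 = R$45,116.1846…
After R$18,500.00 payment: R$45,116.1846… − R$18,500.00 = R$26,616.1846…
Balance at month 8: R$26,616.1846… × (1 + 0.012)^2 = R$27,258.8058…
After R$21,000.00 payment: R$27,258.8058… − R$21,000.00 = R$6,258.8058…
Balance at month 17: R$6,258.8058… × (1 + 0.012)^9 = R$6,968.1275…
Penalty: 17 × 0.75% × R$42,000.00 = R$5,355.00
Final settlement = outstanding balance + penalty = R$6,968.1275… + R$5,355.00 = R$12,323.13

R$12,323.13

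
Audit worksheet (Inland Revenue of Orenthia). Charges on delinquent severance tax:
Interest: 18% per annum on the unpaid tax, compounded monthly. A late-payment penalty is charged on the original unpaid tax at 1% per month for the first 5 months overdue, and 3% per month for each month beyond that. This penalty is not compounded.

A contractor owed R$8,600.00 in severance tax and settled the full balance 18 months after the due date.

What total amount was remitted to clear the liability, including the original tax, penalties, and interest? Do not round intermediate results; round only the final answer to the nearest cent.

Penalty, months 1–5: 5 × 1% × R$8,600.00 = R$430.00
Penalty, months 6–18: 13 × 3% × R$8,600.00 = R$3,354.00
Interest (18%/yr ÷ 12 = 1.5%/month): R$8,600.00 × ((1 + 0.015)^18 − 1) = R$2,643.1295…
Total = R$8,600.00 + R$3,784.0000 + R$2,643.1295… = R$15,027.13

R$15,027.13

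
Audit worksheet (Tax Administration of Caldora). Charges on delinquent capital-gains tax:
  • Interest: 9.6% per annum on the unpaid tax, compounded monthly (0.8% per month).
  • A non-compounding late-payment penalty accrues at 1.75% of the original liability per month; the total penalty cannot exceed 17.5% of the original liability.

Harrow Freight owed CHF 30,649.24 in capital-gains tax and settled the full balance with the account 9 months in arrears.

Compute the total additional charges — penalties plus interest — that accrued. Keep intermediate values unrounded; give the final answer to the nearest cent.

Penalty: 9 × 1.75% × CHF 30,649.24 = CHF 4,827.26… (below the 17.5% cap of CHF 5,363.62…)
Interest: CHF 30,649.24 × ((1 + 0.008)^9 − 1) = CHF 30,649.24 × 0.0743475… = CHF 2,278.6952…
Penalties + interest = CHF 4,827.2553 + CHF 2,278.6952… = CHF 7,105.95

CHF 7,105.95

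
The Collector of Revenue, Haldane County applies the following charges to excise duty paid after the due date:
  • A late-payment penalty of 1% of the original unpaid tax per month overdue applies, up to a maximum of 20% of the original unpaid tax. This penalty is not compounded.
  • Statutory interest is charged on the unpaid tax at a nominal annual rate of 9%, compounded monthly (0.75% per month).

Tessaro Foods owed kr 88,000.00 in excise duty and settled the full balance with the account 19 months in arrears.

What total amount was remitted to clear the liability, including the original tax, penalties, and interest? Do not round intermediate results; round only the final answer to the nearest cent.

kr 118,143.53

Penalty: 19 × 1% × kr 88,000.00 = kr 16,720.00 (below the 20% cap of kr 17,600.00)
Interest: kr 88,000.00 × ((1 + 0.0075)^19 − 1) = kr 88,000.00 × 0.1525401… = kr 13,423.5281…
Total = kr 88,000.00 + kr 16,720.0000 + kr 13,423.5281… = kr 118,143.53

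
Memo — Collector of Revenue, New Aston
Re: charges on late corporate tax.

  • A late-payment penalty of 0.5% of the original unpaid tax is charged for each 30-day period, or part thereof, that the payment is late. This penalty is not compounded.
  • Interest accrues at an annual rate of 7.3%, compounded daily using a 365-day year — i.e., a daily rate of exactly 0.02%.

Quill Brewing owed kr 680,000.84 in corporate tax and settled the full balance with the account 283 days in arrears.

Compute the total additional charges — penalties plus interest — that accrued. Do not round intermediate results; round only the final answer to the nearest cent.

kr 73,594.07

Penalty periods: ⌈283/30⌉ = 10; penalty = 10 × 0.5% × kr 680,000.84 = kr 34,000.04…
Interest: kr 680,000.84 × ((1 + 0.0002)^283 − 1) = kr 680,000.84 × 0.05822644… = kr 39,594.0308…
Penalties + interest = kr 34,000.0420 + kr 39,594.0308… = kr 73,594.07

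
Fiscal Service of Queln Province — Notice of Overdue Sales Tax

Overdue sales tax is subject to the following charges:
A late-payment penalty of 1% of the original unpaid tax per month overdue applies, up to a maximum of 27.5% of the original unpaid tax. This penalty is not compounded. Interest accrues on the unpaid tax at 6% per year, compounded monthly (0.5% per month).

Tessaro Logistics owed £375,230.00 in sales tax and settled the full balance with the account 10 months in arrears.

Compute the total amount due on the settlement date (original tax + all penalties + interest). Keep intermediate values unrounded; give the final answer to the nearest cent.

Penalty: 10 × 1% × £375,230.00 = £37,523.00 (below the 27.5% cap of £103,188.25)
Interest: £375,230.00 × ((1 + 0.005)^10 − 1) = £375,230.00 × 0.0511401… = £19,189.3117…
Total = £375,230.00 + £37,523.0000 + £19,189.3117… = £431,942.31

£431,942.31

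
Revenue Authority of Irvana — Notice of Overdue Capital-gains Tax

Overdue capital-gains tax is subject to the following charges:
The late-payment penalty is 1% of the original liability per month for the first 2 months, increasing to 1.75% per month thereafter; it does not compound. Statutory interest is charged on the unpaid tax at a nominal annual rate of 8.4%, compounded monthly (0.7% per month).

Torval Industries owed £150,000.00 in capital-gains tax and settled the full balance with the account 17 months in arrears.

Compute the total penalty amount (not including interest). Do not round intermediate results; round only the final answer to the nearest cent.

£42,375.00

Penalty, months 1–2: 2 × 1% × £150,000.00 = £3,000.00
Penalty, months 3–17: 15 × 1.75% × £150,000.00 = £39,375.00
Total penalty = £3,000.00 + £39,375.00 = £42,375.00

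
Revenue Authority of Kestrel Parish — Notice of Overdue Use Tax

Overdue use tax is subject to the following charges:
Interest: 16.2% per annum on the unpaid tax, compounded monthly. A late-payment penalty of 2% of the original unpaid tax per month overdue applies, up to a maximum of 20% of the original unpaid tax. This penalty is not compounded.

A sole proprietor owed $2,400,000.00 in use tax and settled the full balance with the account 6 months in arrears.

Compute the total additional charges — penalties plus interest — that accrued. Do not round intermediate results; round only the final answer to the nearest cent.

$489,080.30

Penalty: 6 × 2% × $2,400,000.00 = $288,000.00 (below the 20% cap of $480,000.00)
Interest (16.2%/yr ÷ 12 = 1.35%/month): $2,400,000.00 × ((1 + 0.0135)^6 − 1) = $201,080.3002…
Penalties + interest = $288,000.0000 + $201,080.3002… = $489,080.30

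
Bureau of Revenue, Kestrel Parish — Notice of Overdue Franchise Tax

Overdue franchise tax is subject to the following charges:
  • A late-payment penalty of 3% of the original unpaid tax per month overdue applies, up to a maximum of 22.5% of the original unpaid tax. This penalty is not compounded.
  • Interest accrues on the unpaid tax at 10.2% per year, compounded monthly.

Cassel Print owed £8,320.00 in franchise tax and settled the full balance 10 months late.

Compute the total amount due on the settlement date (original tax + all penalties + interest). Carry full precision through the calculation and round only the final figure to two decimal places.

£10,926.87

Penalty (uncapped): 10 × 3% × £8,320.00 = £2,496.00; cap = 22.5% × £8,320.00 = £1,872.00 → penalty = £1,872.00
Interest (10.2%/yr ÷ 12 = 0.85%/month): £8,320.00 × ((1 + 0.0085)^10 − 1) = £734.8728…
Total = £8,320.00 + £1,872.0000 + £734.8728… = £10,926.87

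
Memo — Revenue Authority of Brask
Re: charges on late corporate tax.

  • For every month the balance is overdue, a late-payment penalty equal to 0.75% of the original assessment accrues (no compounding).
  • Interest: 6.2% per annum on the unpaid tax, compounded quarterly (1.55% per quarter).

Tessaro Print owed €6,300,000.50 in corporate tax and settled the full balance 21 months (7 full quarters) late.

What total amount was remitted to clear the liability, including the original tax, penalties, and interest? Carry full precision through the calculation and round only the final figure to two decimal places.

€8,008,419.67

Late-payment penalty = 0.75% × €6,300,000.50 × 21 mo = €992,250.08…
Interest: €6,300,000.50 × ((1 + 0.0155)^7 − 1) = €6,300,000.50 × 0.1136776… = €716,169.0925…
Total = €6,300,000.50 + €992,250.0788… + €716,169.0925… = €8,008,419.67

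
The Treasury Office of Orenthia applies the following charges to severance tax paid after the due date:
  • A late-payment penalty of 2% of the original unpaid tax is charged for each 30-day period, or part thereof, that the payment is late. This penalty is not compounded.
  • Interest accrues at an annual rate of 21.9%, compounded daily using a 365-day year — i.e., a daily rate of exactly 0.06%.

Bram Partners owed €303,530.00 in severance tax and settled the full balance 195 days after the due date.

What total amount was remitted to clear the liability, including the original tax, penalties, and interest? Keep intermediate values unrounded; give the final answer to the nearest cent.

Penalty periods: ⌈195/30⌉ = 7; penalty = 7 × 2% × €303,530.00 = €42,494.20
Interest: €303,530.00 × ((1 + 0.0006)^195 − 1) = €303,530.00 × 0.12407999… = €37,661.9992…
Total = €303,530.00 + €42,494.2000 + €37,661.9992… = €383,686.20

€383,686.20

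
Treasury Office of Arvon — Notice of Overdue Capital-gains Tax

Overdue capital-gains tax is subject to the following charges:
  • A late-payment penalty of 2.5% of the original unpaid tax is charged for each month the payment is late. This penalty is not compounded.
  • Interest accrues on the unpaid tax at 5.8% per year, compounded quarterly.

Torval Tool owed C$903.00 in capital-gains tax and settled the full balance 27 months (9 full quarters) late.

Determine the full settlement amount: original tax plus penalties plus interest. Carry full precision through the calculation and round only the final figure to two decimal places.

C$1,637.44

Late-payment penalty: 27 × 2.5% × C$903.00 = C$609.53…
Interest (5.8%/yr ÷ 4 = 1.45%/quarter): C$903.00 × ((1 + 0.0145)^9 − 1) = C$124.9127…
Total = C$903.00 + C$609.5250 + C$124.9127… = C$1,637.44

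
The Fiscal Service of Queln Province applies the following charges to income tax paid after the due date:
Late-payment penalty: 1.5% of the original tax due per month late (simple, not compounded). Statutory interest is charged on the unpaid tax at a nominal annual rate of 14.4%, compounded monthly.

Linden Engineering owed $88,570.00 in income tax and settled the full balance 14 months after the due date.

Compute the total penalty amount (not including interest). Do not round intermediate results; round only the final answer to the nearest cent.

$18,599.70

Late-payment penalty = 1.5% × $88,570.00 × 14 mo = $18,599.70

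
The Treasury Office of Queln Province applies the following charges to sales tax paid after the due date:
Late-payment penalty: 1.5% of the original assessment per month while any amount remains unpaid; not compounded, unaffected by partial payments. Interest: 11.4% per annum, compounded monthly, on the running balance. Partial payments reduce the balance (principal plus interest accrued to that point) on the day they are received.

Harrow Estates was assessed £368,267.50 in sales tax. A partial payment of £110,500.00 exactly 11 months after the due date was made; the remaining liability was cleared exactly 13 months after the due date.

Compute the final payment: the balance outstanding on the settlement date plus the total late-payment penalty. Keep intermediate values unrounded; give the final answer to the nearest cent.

Monthly rate = 11.4% ÷ 12 = 0.95%
Balance at month 11: £368,267.5000 × (1 + 0.0095)^11 = £408,632.5424…
After £110,500.00 payment: £408,632.5424… − £110,500.00 = £298,132.5424…
Balance at month 13: £298,132.5424… × (1 + 0.0095)^2 = £303,823.9671…
Penalty: 13 × 1.5% × £368,267.50 = £71,812.16…
Final settlement = outstanding balance + penalty = £303,823.9671… + £71,812.16… = £375,636.13

£375,636.13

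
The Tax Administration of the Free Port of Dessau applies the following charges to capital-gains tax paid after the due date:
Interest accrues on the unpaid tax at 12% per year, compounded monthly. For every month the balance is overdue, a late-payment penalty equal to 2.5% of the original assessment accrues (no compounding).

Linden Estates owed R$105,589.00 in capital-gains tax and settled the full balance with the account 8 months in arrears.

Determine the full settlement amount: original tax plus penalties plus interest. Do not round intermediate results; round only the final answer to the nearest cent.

Late-payment penalty = 2.5% × R$105,589.00 × 8 mo = R$21,117.80
Interest (12%/yr ÷ 12 = 1%/month): R$105,589.00 × ((1 + 0.01)^8 − 1) = R$8,748.7567…
Total = R$105,589.00 + R$21,117.8000 + R$8,748.7567… = R$135,455.56

R$135,455.56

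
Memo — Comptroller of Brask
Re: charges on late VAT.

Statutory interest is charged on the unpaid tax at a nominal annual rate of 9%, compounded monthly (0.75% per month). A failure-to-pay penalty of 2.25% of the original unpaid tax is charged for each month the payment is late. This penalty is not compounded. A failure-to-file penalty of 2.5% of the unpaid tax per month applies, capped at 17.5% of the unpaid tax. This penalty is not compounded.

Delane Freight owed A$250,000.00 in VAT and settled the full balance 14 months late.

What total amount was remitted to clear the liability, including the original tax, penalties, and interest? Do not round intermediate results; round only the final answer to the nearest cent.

Failure-to-file: 14 × 2.5% × A$250,000.00 = A$87,500.00, capped at 17.5% × A$250,000.00 = A$43,750.00
Failure-to-pay penalty: 14 × 2.25% × A$250,000.00 = A$78,750.00
Interest: A$250,000.00 × ((1 + 0.0075)^14 − 1) = A$250,000.00 × 0.1102755… = A$27,568.8819…
Total = A$250,000.00 + A$122,500.0000 + A$27,568.8819… = A$400,068.88

A$400,068.88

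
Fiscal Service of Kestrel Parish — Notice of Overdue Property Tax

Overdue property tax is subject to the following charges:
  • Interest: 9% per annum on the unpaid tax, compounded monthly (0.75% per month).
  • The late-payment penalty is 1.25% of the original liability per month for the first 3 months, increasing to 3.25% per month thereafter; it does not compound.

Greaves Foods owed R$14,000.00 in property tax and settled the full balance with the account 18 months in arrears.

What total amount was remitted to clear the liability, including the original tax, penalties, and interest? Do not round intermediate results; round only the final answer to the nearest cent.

Penalty, months 1–3: 3 × 1.25% × R$14,000.00 = R$525.00
Penalty, months 4–18: 15 × 3.25% × R$14,000.00 = R$6,825.00
Interest: R$14,000.00 × ((1 + 0.0075)^18 − 1) = R$14,000.00 × 0.1439604… = R$2,015.4454…
Total = R$14,000.00 + R$7,350.0000 + R$2,015.4454… = R$23,365.45

R$23,365.45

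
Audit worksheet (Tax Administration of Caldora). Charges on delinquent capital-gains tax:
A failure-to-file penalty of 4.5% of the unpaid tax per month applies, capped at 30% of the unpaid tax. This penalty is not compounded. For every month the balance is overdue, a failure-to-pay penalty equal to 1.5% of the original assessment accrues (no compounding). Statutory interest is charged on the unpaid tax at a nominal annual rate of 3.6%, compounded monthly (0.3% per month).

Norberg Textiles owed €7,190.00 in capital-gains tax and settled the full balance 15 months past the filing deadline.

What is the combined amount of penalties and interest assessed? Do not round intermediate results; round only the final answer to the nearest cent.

Failure-to-file: 15 × 4.5% × €7,190.00 = €4,853.25, capped at 30% × €7,190.00 = €2,157.00
Failure-to-pay penalty = 1.5% × €7,190.00 × 15 mo = €1,617.75
Interest: €7,190.00 × ((1 + 0.003)^15 − 1) = €7,190.00 × 0.0459574… = €330.4337…
Penalties + interest = €3,774.7500 + €330.4337… = €4,105.18

€4,105.18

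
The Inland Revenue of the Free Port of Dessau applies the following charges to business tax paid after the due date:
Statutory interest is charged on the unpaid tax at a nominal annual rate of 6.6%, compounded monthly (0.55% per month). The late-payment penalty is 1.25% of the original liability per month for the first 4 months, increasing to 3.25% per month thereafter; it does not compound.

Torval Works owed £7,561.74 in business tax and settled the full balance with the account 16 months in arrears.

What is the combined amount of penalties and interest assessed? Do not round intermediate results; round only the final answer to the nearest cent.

£4,020.77

Penalty, months 1–4: 4 × 1.25% × £7,561.74 = £378.09…
Penalty, months 5–16: 12 × 3.25% × £7,561.74 = £2,949.08…
Interest: £7,561.74 × ((1 + 0.0055)^16 − 1) = £7,561.74 × 0.0917249… = £693.5995…
Penalties + interest = £3,327.1656 + £693.5995… = £4,020.77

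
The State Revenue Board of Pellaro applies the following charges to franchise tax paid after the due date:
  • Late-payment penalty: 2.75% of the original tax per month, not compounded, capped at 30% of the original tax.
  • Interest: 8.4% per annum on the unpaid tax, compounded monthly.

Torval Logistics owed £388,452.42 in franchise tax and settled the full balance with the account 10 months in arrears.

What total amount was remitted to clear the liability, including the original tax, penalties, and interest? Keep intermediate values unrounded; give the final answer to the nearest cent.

£523,341.23

Penalty: 10 × 2.75% × £388,452.42 = £106,824.42… (below the 30% cap of £116,535.73…)
Interest (8.4%/yr ÷ 12 = 0.7%/month): £388,452.42 × ((1 + 0.007)^10 − 1) = £28,064.3932…
Total = £388,452.42 + £106,824.4155 + £28,064.3932… = £523,341.23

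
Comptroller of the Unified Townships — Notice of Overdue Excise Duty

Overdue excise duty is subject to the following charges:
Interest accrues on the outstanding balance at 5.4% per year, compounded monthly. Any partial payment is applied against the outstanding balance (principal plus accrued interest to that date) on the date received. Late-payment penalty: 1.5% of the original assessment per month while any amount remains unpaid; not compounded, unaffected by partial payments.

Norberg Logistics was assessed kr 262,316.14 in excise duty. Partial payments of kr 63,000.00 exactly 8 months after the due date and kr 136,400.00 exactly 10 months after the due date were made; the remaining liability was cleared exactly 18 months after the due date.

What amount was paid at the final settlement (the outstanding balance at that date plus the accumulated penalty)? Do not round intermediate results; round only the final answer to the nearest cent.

Monthly rate = 5.4% ÷ 12 = 0.45%
Balance at month 8: kr 262,316.1400 × (1 + 0.0045)^8 = kr 271,909.6004…
After kr 63,000.00 payment: kr 271,909.6004… − kr 63,000.00 = kr 208,909.6004…
Balance at month 10: kr 208,909.6004… × (1 + 0.0045)^2 = kr 210,794.0173…
After kr 136,400.00 payment: kr 210,794.0173… − kr 136,400.00 = kr 74,394.0173…
Balance at month 18: kr 74,394.0173… × (1 + 0.0045)^8 = kr 77,114.7651…
Penalty: 18 × 1.5% × kr 262,316.14 = kr 70,825.36…
Final settlement = outstanding balance + penalty = kr 77,114.7651… + kr 70,825.36… = kr 147,940.12

kr 147,940.12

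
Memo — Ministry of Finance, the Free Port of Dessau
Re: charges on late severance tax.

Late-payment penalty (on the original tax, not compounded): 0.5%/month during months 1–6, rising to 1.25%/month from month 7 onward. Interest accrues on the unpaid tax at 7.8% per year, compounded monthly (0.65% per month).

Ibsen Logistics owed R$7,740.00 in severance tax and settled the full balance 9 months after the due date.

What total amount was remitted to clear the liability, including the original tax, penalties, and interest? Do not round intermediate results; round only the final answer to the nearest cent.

R$8,727.19

Penalty, months 1–6: 6 × 0.5% × R$7,740.00 = R$232.20
Penalty, months 7–9: 3 × 1.25% × R$7,740.00 = R$290.25
Interest: R$7,740.00 × ((1 + 0.0065)^9 − 1) = R$7,740.00 × 0.0600443… = R$464.7428…
Total = R$7,740.00 + R$522.4500 + R$464.7428… = R$8,727.19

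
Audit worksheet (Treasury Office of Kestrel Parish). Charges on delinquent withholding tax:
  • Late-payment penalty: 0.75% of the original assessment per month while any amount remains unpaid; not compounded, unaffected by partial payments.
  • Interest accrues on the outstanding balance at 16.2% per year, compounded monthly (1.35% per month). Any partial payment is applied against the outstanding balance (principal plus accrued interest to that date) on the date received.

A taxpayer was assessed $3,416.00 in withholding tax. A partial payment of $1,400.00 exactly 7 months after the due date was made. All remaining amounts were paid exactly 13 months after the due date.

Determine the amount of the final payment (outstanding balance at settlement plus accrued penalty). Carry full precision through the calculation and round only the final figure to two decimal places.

$2,882.32

Balance at month 7: $3,416.0000 × (1 + 0.0135)^7 = $3,752.1841…
After $1,400.00 payment: $3,752.1841… − $1,400.00 = $2,352.1841…
Balance at month 13: $2,352.1841… × (1 + 0.0135)^6 = $2,549.2582…
Penalty: 13 × 0.75% × $3,416.00 = $333.06
Final settlement = outstanding balance + penalty = $2,549.2582… + $333.06 = $2,882.32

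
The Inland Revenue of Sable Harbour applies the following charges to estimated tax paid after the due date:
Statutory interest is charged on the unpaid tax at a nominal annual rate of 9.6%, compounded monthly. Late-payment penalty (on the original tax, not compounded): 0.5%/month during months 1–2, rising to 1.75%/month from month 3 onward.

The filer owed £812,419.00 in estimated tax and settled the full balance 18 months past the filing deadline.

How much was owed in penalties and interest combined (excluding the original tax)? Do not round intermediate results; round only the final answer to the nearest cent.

£360,894.89

Penalty, months 1–2: 2 × 0.5% × £812,419.00 = £8,124.19
Penalty, months 3–18: 16 × 1.75% × £812,419.00 = £227,477.32
Interest (9.6%/yr ÷ 12 = 0.8%/month): £812,419.00 × ((1 + 0.008)^18 − 1) = £125,293.3798…
Penalties + interest = £235,601.5100 + £125,293.3798… = £360,894.89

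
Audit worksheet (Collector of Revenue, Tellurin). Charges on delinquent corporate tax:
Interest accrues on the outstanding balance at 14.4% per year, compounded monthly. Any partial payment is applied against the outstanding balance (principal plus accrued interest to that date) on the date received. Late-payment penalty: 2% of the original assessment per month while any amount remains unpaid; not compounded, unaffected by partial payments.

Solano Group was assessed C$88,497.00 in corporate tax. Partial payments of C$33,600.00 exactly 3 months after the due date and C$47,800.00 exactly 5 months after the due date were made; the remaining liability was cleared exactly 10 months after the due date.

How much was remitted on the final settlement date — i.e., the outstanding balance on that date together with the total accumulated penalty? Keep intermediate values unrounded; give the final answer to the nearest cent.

C$30,144.52

Monthly rate = 14.4% ÷ 12 = 1.2%
Balance at month 3: C$88,497.0000 × (1 + 0.012)^3 = C$91,721.2756…
After C$33,600.00 payment: C$91,721.2756… − C$33,600.00 = C$58,121.2756…
Balance at month 5: C$58,121.2756… × (1 + 0.012)^2 = C$59,524.5557…
After C$47,800.00 payment: C$59,524.5557… − C$47,800.00 = C$11,724.5557…
Balance at month 10: C$11,724.5557… × (1 + 0.012)^5 = C$12,445.1162…
Penalty: 10 × 2% × C$88,497.00 = C$17,699.40
Final settlement = outstanding balance + penalty = C$12,445.1162… + C$17,699.40 = C$30,144.52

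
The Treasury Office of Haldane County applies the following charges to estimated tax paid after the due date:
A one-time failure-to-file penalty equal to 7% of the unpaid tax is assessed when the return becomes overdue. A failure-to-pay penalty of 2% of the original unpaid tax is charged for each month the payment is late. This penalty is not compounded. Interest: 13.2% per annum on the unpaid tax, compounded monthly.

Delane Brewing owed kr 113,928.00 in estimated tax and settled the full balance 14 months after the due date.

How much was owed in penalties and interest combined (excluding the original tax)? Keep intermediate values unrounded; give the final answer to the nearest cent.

Failure-to-file penalty: 7% × kr 113,928.00 = kr 7,974.96
Failure-to-pay penalty = 2% × kr 113,928.00 × 14 mo = kr 31,899.84
Interest (13.2%/yr ÷ 12 = 1.1%/month): kr 113,928.00 × ((1 + 0.011)^14 − 1) = kr 18,856.2765…
Penalties + interest = kr 39,874.8000 + kr 18,856.2765… = kr 58,731.08

kr 58,731.08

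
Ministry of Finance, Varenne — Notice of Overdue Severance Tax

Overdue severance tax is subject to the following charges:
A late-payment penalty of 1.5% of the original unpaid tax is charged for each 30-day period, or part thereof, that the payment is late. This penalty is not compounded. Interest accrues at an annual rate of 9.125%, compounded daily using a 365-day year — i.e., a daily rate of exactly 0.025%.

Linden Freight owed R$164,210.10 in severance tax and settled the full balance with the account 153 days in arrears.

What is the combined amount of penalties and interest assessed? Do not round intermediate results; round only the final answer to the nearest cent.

Penalty periods: ⌈153/30⌉ = 6; penalty = 6 × 1.5% × R$164,210.10 = R$14,778.91…
Interest: R$164,210.10 × ((1 + 0.00025)^153 − 1) = R$164,210.10 × 0.03898598… = R$6,401.8919…
Penalties + interest = R$14,778.9090 + R$6,401.8919… = R$21,180.80

R$21,180.80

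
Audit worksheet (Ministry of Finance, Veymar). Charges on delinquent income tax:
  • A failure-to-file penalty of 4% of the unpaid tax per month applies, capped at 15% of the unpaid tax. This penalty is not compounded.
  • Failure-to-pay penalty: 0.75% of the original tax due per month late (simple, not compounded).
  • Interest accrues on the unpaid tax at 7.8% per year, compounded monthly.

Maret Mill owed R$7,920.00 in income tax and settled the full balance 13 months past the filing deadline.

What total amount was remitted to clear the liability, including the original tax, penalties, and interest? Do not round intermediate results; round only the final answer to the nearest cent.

Failure-to-file: 13 × 4% × R$7,920.00 = R$4,118.40, capped at 15% × R$7,920.00 = R$1,188.00
Failure-to-pay penalty: 13 × 0.75% × R$7,920.00 = R$772.20
Interest (7.8%/yr ÷ 12 = 0.65%/month): R$7,920.00 × ((1 + 0.0065)^13 − 1) = R$695.9726…
Total = R$7,920.00 + R$1,960.2000 + R$695.9726… = R$10,576.17

R$10,576.17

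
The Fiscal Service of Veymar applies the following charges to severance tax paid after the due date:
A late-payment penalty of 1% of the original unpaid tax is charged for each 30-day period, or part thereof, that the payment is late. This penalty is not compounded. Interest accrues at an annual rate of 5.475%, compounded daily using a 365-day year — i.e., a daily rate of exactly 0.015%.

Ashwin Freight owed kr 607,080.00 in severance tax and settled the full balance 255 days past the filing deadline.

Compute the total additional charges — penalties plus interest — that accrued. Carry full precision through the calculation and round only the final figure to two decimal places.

Penalty periods: ⌈255/30⌉ = 9; penalty = 9 × 1% × kr 607,080.00 = kr 54,637.20
Interest: kr 607,080.00 × ((1 + 0.00015)^255 − 1) = kr 607,080.00 × 0.03898797… = kr 23,668.8155…
Penalties + interest = kr 54,637.2000 + kr 23,668.8155… = kr 78,306.02

kr 78,306.02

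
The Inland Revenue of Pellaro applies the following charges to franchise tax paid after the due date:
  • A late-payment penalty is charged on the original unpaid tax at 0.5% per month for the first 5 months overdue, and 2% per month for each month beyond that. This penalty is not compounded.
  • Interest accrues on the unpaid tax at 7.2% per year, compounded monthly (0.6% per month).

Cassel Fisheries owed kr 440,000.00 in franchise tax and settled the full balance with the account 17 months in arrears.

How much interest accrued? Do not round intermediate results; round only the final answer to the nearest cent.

kr 47,100.25

Interest: kr 440,000.00 × ((1 + 0.006)^17 − 1) = kr 440,000.00 × 0.1070460… = kr 47,100.2458…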